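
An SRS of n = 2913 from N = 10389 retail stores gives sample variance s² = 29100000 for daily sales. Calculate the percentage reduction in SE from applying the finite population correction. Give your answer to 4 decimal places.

f = n/N = 2913/10389 = 0.28039272.
SE_no-fpc = √(s²/n) = 99.948493; SE_fpc = √((1−f)s²/n) = 84.785976.
Ratio = √(1−f) = 0.84829669. Reduction = 100·(1 − 0.84829669) = 15.1703%.

15.1703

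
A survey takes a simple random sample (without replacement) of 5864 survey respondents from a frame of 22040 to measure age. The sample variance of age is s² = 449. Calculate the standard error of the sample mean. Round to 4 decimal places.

Under SRS without replacement, Var(ȳ) = (1 − f)·s²/n with f = n/N = 5864/22040 = 0.26606171.
Var(ȳ) = (1 − 0.26606171)·449/5864 = 0.73393829·0.076568895 = 0.056196844.
SE(ȳ) = √(0.056196844) = 0.2371.

0.2371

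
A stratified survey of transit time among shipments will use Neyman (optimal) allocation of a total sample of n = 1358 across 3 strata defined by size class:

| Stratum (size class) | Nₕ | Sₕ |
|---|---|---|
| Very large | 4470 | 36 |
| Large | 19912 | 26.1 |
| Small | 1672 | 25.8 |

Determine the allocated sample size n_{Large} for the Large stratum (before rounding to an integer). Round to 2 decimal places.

Neyman allocation: nₕ = n·NₕSₕ / Σⱼ NⱼSⱼ.
Σ NⱼSⱼ = 4470·36 + 19912·26.1 + 1672·25.8 = 723760.8.
n_{Large} = 1358·19912·26.1 / 723760.8 = 975.12.

975.12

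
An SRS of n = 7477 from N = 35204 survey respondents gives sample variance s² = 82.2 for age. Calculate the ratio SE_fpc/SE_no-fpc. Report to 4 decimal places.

f = n/N = 7477/35204 = 0.21239064.
SE_no-fpc = √(s²/n) = 0.10485091; SE_fpc = √((1−f)s²/n) = 0.093052416.
Ratio = √(1−f) = 0.88747358.

0.8875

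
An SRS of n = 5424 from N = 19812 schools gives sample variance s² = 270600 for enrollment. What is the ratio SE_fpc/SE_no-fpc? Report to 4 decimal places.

0.8522

f = n/N = 5424/19812 = 0.27377347.
SE_no-fpc = √(s²/n) = 7.0632415; SE_fpc = √((1−f)s²/n) = 6.0192185.
Ratio = √(1−f) = 0.85218926.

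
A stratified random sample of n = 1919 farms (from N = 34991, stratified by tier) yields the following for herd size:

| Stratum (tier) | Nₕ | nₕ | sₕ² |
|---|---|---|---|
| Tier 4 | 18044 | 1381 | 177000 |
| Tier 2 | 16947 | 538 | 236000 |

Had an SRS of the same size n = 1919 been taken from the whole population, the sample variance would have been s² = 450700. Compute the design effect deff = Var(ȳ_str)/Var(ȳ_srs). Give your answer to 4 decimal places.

0.5906

Var(ȳ_str) = Σ Wₕ²(1−fₕ)sₕ²/nₕ with Wₕ = Nₕ/34991:
  Tier 4: (18044/34991)²·(1−1381/18044)·177000/1381 = 31.474069
  Tier 2: (16947/34991)²·(1−538/16947)·236000/538 = 99.63042
  → Var(ȳ_str) = 131.10449.
Var(ȳ_srs) = (1 − 1919/34991)·450700/1919 = 221.98145.
deff = 131.10449 / 221.98145 = 0.5906.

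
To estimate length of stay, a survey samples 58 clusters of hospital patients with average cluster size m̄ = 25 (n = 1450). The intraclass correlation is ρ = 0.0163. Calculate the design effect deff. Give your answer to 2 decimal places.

deff = 1 + (25 − 1)·0.0163 = 1 + 0.3912 = 1.3912.

1.39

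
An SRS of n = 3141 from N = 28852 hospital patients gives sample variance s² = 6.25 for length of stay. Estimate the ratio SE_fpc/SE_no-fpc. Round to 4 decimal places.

f = n/N = 3141/28852 = 0.10886594.
SE_no-fpc = √(s²/n) = 0.044607311; SE_fpc = √((1−f)s²/n) = 0.042109255.
Ratio = √(1−f) = 0.94399897.

0.9440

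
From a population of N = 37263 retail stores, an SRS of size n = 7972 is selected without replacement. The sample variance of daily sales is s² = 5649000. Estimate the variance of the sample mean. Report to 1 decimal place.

Under SRS without replacement, Var(ȳ) = (1 − f)·s²/n with f = n/N = 7972/37263 = 0.21393876.
Var(ȳ) = (1 − 0.21393876)·5649000/7972 = 0.78606124·708.60512 = 557.00702.

557.0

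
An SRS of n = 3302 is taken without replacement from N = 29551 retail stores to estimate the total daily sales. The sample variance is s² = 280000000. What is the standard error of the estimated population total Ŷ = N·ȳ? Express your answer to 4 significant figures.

Var(Ŷ) = N²·Var(ȳ) = N²·(1 − n/N)·s²/n.
f = 3302/29551 = 0.11173903; Var(ȳ) = 0.88826097·280000000/3302 = 75321.948.
Var(Ŷ) = 29551² · 75321.948 = 6.5775765 × 10^13.
SE(Ŷ) = √(6.5775765 × 10^13) = 8.110 × 10^6.

8.110 × 10^6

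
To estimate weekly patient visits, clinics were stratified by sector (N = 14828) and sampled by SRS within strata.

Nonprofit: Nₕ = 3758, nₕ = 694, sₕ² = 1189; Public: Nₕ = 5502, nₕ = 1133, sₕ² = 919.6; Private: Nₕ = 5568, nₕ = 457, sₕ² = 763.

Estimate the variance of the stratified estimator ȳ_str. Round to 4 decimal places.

Var(ȳ_str) = Σₕ Wₕ²(1 − fₕ)sₕ²/nₕ with Wₕ = Nₕ/N, N = 14828.
Nonprofit: Wₕ = 0.25343944; term = 0.25343944²·(1 − 0.18467270)·1189/694 = 0.089722789.
Public: Wₕ = 0.37105476; term = 0.37105476²·(1 − 0.20592512)·919.6/1133 = 0.088737365.
Private: Wₕ = 0.37550580; term = 0.37550580²·(1 − 0.08207615)·763/457 = 0.21609678.
Sum = 0.39455693.

0.3946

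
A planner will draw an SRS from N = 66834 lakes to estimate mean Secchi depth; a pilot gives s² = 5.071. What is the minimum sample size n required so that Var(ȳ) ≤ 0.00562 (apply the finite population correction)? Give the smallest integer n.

891

Without fpc, n₀ = s²/D = 5.071/0.00562 = 902.3132.
With fpc, (1 − n/N)·s²/n ≤ D requires n ≥ n₀/(1 + n₀/N) = 902.3132/(1 + 902.3132/66834) = 890.2935.
Rounding up, n = 891.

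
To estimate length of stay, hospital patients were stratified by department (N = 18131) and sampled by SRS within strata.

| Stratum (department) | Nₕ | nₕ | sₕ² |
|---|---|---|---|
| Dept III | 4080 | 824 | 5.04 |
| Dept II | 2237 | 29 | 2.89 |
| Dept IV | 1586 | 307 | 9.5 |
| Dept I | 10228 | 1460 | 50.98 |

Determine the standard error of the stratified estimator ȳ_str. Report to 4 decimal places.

Var(ȳ_str) = Σₕ Wₕ²(1 − fₕ)sₕ²/nₕ with Wₕ = Nₕ/N, N = 18131.
Dept III: Wₕ = 0.22502896; term = 0.22502896²·(1 − 0.20196078)·5.04/824 = 2.471749 × 10^-4.
Dept II: Wₕ = 0.12337985; term = 0.12337985²·(1 − 0.01296379)·2.89/29 = 0.0014973433.
Dept IV: Wₕ = 0.08747449; term = 0.08747449²·(1 − 0.19356873)·9.5/307 = 1.9094814 × 10^-4.
Dept I: Wₕ = 0.56411671; term = 0.56411671²·(1 − 0.14274540)·50.98/1460 = 0.0095256522.
Sum = 0.011461119.
SE = √(0.011461119) = 0.1071.

0.1071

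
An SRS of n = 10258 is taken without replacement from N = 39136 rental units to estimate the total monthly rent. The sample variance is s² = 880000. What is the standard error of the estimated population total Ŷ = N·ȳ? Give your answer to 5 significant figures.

311370

Var(Ŷ) = N²·Var(ȳ) = N²·(1 − n/N)·s²/n.
f = 10258/39136 = 0.26211161; Var(ȳ) = 0.73788839·880000/10258 = 63.301012.
Var(Ŷ) = 39136² · 63.301012 = 9.6953507 × 10^10.
SE(Ŷ) = √(9.6953507 × 10^10) = 311370.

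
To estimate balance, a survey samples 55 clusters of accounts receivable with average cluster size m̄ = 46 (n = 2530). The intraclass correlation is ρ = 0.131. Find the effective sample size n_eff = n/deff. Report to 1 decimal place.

366.9

deff = 1 + (46 − 1)·0.131 = 1 + 5.895 = 6.895.
n_eff = 2530 / 6.895 = 366.9.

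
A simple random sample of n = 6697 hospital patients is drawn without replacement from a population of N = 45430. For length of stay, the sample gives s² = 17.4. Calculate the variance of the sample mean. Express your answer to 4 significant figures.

0.002215

Under SRS without replacement, Var(ȳ) = (1 − f)·s²/n with f = n/N = 6697/45430 = 0.14741360.
Var(ȳ) = (1 − 0.14741360)·17.4/6697 = 0.85258640·0.0025981783 = 0.0022151715.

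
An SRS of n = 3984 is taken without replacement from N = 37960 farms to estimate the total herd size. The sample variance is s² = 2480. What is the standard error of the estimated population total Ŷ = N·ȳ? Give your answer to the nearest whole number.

Var(Ŷ) = N²·Var(ȳ) = N²·(1 − n/N)·s²/n.
f = 3984/37960 = 0.10495258; Var(ȳ) = 0.89504742·2480/3984 = 0.55715803.
Var(Ŷ) = 37960² · 0.55715803 = 8.0284333 × 10^8.
SE(Ŷ) = √(8.0284333 × 10^8) = 28334.

28334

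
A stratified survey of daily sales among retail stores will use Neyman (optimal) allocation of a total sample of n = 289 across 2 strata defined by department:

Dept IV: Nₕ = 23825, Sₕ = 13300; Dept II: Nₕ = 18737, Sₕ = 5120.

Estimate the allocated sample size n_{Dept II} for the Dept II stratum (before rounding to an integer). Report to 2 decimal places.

67.16

Neyman allocation: nₕ = n·NₕSₕ / Σⱼ NⱼSⱼ.
Σ NⱼSⱼ = 23825·13300 + 18737·5120 = 4.1280594 × 10^8.
n_{Dept II} = 289·18737·5120 / (4.1280594 × 10^8) = 67.16.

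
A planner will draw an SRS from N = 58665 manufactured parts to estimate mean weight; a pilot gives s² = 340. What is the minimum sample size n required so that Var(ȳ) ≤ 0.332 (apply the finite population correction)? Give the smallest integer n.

1007

Without fpc, n₀ = s²/D = 340/0.332 = 1024.0964.
With fpc, (1 − n/N)·s²/n ≤ D requires n ≥ n₀/(1 + n₀/N) = 1024.0964/(1 + 1024.0964/58665) = 1006.5258.
Rounding up, n = 1007.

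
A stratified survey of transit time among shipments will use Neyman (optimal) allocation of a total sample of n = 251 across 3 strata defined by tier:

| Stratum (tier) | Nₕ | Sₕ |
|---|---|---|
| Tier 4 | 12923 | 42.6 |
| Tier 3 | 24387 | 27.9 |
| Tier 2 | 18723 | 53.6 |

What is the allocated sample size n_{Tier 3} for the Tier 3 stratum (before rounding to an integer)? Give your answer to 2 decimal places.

Neyman allocation: nₕ = n·NₕSₕ / Σⱼ NⱼSⱼ.
Σ NⱼSⱼ = 12923·42.6 + 24387·27.9 + 18723·53.6 = 2.2344699 × 10^6.
n_{Tier 3} = 251·24387·27.9 / (2.2344699 × 10^6) = 76.43.

76.43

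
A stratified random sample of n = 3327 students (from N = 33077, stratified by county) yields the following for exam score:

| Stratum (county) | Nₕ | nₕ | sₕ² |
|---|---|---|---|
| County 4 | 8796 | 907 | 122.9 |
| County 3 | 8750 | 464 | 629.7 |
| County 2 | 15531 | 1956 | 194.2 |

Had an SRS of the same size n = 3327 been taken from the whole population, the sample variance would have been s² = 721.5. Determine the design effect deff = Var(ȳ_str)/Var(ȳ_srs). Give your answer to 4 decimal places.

Var(ȳ_str) = Σ Wₕ²(1−fₕ)sₕ²/nₕ with Wₕ = Nₕ/33077:
  County 4: (8796/33077)²·(1−907/8796)·122.9/907 = 0.008594083
  County 3: (8750/33077)²·(1−464/8750)·629.7/464 = 0.089932459
  County 2: (15531/33077)²·(1−1956/15531)·194.2/1956 = 0.01913231
  → Var(ȳ_str) = 0.11765885.
Var(ȳ_srs) = (1 − 3327/33077)·721.5/3327 = 0.1950493.
deff = 0.11765885 / 0.1950493 = 0.6032.

0.6032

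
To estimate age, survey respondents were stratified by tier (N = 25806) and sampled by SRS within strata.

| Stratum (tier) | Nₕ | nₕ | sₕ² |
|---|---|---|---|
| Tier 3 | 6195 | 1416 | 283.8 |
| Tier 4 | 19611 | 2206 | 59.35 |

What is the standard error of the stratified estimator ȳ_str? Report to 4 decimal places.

Var(ȳ_str) = Σₕ Wₕ²(1 − fₕ)sₕ²/nₕ with Wₕ = Nₕ/N, N = 25806.
Tier 3: Wₕ = 0.24006045; term = 0.24006045²·(1 − 0.22857143)·283.8/1416 = 0.0089101721.
Tier 4: Wₕ = 0.75993955; term = 0.75993955²·(1 − 0.11248789)·59.35/2206 = 0.013789471.
Sum = 0.022699643.
SE = √(0.022699643) = 0.1507.

0.1507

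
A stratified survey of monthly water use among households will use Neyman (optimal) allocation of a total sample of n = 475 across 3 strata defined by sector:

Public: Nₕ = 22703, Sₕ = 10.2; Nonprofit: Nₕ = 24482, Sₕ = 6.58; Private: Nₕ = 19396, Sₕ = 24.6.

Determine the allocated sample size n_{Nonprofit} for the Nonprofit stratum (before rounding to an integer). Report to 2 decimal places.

Neyman allocation: nₕ = n·NₕSₕ / Σⱼ NⱼSⱼ.
Σ NⱼSⱼ = 22703·10.2 + 24482·6.58 + 19396·24.6 = 869803.76.
n_{Nonprofit} = 475·24482·6.58 / 869803.76 = 87.97.

87.97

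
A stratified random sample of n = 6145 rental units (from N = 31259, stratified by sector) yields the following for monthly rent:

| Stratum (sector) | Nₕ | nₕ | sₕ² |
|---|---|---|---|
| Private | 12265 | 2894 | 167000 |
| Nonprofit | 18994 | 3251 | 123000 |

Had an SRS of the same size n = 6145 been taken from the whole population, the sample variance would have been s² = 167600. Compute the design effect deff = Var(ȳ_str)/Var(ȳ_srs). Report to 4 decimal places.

Var(ȳ_str) = Σ Wₕ²(1−fₕ)sₕ²/nₕ with Wₕ = Nₕ/31259:
  Private: (12265/31259)²·(1−2894/12265)·167000/2894 = 6.7876787
  Nonprofit: (18994/31259)²·(1−3251/18994)·123000/3251 = 11.578223
  → Var(ȳ_str) = 18.365902.
Var(ȳ_srs) = (1 − 6145/31259)·167600/6145 = 21.912551.
deff = 18.365902 / 21.912551 = 0.8381.

0.8381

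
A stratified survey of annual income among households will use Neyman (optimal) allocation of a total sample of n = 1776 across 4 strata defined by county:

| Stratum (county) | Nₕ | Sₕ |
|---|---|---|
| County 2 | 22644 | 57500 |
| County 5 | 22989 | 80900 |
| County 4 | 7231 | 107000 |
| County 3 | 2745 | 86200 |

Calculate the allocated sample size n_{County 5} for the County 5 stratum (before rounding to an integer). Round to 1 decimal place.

791.7

Neyman allocation: nₕ = n·NₕSₕ / Σⱼ NⱼSⱼ.
Σ NⱼSⱼ = 22644·57500 + 22989·80900 + 7231·107000 + 2745·86200 = 4.1721761 × 10^9.
n_{County 5} = 1776·22989·80900 / (4.1721761 × 10^9) = 791.7.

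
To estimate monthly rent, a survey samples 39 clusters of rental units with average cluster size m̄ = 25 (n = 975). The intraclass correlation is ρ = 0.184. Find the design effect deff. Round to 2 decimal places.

5.42

deff = 1 + (25 − 1)·0.184 = 1 + 4.416 = 5.416.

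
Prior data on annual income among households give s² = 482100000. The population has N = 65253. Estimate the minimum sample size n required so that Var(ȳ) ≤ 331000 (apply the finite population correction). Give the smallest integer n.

1425

Without fpc, n₀ = s²/D = 482100000/331000 = 1456.4955.
With fpc, (1 − n/N)·s²/n ≤ D requires n ≥ n₀/(1 + n₀/N) = 1456.4955/(1 + 1456.4955/65253) = 1424.6952.
Rounding up, n = 1425.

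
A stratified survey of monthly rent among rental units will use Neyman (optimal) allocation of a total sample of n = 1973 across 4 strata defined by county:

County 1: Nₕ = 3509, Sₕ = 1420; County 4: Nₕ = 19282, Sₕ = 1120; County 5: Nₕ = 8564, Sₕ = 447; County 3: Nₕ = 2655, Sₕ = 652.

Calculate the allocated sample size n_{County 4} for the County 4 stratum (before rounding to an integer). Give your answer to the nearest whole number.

1326

Neyman allocation: nₕ = n·NₕSₕ / Σⱼ NⱼSⱼ.
Σ NⱼSⱼ = 3509·1420 + 19282·1120 + 8564·447 + 2655·652 = 3.2137788 × 10^7.
n_{County 4} = 1973·19282·1120 / (3.2137788 × 10^7) = 1326.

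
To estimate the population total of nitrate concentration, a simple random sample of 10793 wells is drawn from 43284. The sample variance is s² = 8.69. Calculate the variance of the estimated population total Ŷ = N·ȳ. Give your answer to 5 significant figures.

1.1323 × 10^6

Var(Ŷ) = N²·Var(ȳ) = N²·(1 − n/N)·s²/n.
f = 10793/43284 = 0.24935311; Var(ȳ) = 0.75064689·8.69/10793 = 6.0438446 × 10^-4.
Var(Ŷ) = 43284² · (6.0438446 × 10^-4) = 1.1323171 × 10^6.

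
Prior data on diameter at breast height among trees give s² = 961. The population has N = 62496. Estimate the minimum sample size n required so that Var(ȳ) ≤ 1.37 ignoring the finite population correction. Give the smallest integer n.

Without fpc, n₀ = s²/D = 961/1.37 = 701.4599.
Rounding up, n = 702.

702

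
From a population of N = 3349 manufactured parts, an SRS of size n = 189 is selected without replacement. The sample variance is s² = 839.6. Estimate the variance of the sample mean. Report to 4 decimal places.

4.1916

Under SRS without replacement, Var(ȳ) = (1 − f)·s²/n with f = n/N = 189/3349 = 0.05643476.
Var(ȳ) = (1 − 0.05643476)·839.6/189 = 0.94356524·4.442328 = 4.1916263.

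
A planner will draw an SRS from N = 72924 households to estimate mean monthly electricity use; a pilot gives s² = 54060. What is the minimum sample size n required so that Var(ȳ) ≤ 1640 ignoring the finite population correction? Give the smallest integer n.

Without fpc, n₀ = s²/D = 54060/1640 = 32.9634.
Rounding up, n = 33.

33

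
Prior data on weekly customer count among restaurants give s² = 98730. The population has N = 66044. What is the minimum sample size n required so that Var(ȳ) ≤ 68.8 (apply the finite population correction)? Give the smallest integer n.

Without fpc, n₀ = s²/D = 98730/68.8 = 1435.0291.
With fpc, (1 − n/N)·s²/n ≤ D requires n ≥ n₀/(1 + n₀/N) = 1435.0291/(1 + 1435.0291/66044) = 1404.5113.
Rounding up, n = 1405.

1405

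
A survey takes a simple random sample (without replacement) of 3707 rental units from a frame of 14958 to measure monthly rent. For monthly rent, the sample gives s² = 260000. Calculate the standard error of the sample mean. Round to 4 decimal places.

Under SRS without replacement, Var(ȳ) = (1 − f)·s²/n with f = n/N = 3707/14958 = 0.24782725.
Var(ȳ) = (1 − 0.24782725)·260000/3707 = 0.75217275·70.137578 = 52.755575.
SE(ȳ) = √(52.755575) = 7.2633.

7.2633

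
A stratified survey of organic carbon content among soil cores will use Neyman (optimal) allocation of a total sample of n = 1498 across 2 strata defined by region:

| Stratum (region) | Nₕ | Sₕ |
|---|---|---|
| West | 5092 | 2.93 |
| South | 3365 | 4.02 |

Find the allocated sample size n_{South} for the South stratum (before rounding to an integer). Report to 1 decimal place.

712.3

Neyman allocation: nₕ = n·NₕSₕ / Σⱼ NⱼSⱼ.
Σ NⱼSⱼ = 5092·2.93 + 3365·4.02 = 28446.86.
n_{South} = 1498·3365·4.02 / 28446.86 = 712.3.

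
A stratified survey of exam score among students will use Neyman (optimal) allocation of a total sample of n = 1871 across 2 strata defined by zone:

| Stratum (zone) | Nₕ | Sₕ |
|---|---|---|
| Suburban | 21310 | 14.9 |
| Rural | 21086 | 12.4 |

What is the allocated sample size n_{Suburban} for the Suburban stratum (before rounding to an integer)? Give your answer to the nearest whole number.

1026

Neyman allocation: nₕ = n·NₕSₕ / Σⱼ NⱼSⱼ.
Σ NⱼSⱼ = 21310·14.9 + 21086·12.4 = 578985.4.
n_{Suburban} = 1871·21310·14.9 / 578985.4 = 1026.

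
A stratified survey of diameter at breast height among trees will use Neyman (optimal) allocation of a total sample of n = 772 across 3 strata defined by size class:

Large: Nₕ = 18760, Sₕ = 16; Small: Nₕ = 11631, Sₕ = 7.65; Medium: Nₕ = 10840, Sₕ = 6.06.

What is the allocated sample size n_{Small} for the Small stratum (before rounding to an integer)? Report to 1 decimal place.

Neyman allocation: nₕ = n·NₕSₕ / Σⱼ NⱼSⱼ.
Σ NⱼSⱼ = 18760·16 + 11631·7.65 + 10840·6.06 = 454827.55.
n_{Small} = 772·11631·7.65 / 454827.55 = 151.0.

151.0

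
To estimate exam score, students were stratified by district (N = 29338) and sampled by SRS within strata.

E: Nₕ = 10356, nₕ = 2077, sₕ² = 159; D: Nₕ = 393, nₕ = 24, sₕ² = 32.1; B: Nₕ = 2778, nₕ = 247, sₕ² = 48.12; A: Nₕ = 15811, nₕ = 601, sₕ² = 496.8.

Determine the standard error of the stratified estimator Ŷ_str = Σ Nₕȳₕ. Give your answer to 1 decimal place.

Var(Ŷ_str) = Σₕ Nₕ²(1 − fₕ)sₕ²/nₕ.
E: 10356²·(1 − 2077/10356)·159/2077 = 6.5634254 × 10^6.
D: 393²·(1 − 24/393)·32.1/24 = 193960.24.
B: 2778²·(1 − 247/2778)·48.12/247 = 1.369787 × 10^6.
A: 15811²·(1 − 601/15811)·496.8/601 = 1.9879052 × 10^8.
Sum = 2.0691769 × 10^8.
SE = √(2.0691769 × 10^8) = 14384.6.

14384.6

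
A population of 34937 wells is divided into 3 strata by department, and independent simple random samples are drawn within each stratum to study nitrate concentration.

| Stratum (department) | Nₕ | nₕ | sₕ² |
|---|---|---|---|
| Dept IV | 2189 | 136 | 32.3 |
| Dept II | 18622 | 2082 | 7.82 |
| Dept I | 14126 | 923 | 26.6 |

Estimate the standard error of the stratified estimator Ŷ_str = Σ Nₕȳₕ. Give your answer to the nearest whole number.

2757

Var(Ŷ_str) = Σₕ Nₕ²(1 − fₕ)sₕ²/nₕ.
Dept IV: 2189²·(1 − 136/2189)·32.3/136 = 1.067329 × 10^6.
Dept II: 18622²·(1 − 2082/18622)·7.82/2082 = 1.1568788 × 10^6.
Dept I: 14126²·(1 − 923/14126)·26.6/923 = 5.374917 × 10^6.
Sum = 7.5991248 × 10^6.
SE = √(7.5991248 × 10^6) = 2757.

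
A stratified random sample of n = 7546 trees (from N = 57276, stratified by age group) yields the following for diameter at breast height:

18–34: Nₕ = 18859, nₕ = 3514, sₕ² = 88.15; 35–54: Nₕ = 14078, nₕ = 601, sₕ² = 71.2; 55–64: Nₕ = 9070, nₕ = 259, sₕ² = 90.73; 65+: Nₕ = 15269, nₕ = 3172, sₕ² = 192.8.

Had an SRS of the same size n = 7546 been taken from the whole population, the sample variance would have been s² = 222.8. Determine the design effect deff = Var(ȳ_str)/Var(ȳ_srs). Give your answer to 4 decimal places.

Var(ȳ_str) = Σ Wₕ²(1−fₕ)sₕ²/nₕ with Wₕ = Nₕ/57276:
  18–34: (18859/57276)²·(1−3514/18859)·88.15/3514 = 0.0022128947
  35–54: (14078/57276)²·(1−601/14078)·71.2/601 = 0.0068516371
  55–64: (9070/57276)²·(1−259/9070)·90.73/259 = 0.0085337177
  65+: (15269/57276)²·(1−3172/15269)·192.8/3172 = 0.0034222897
  → Var(ȳ_str) = 0.021020539.
Var(ȳ_srs) = (1 − 7546/57276)·222.8/7546 = 0.02563564.
deff = 0.021020539 / 0.02563564 = 0.8200.

0.8200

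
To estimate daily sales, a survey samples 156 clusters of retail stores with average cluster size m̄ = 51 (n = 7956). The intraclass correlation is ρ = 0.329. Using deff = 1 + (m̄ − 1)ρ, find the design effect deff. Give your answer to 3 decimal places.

17.450

deff = 1 + (51 − 1)·0.329 = 1 + 16.45 = 17.45.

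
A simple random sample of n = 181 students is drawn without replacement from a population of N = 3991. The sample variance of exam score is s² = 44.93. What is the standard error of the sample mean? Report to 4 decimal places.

Under SRS without replacement, Var(ȳ) = (1 − f)·s²/n with f = n/N = 181/3991 = 0.04535204.
Var(ȳ) = (1 − 0.04535204)·44.93/181 = 0.95464796·0.24823204 = 0.23697421.
SE(ȳ) = √(0.23697421) = 0.4868.

0.4868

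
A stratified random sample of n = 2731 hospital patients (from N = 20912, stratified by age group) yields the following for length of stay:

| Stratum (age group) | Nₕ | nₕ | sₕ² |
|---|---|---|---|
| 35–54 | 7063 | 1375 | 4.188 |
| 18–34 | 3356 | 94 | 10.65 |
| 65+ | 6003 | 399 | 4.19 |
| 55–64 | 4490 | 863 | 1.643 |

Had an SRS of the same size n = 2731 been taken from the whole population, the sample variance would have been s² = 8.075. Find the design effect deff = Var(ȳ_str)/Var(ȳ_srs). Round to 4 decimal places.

1.5540

Var(ȳ_str) = Σ Wₕ²(1−fₕ)sₕ²/nₕ with Wₕ = Nₕ/20912:
  35–54: (7063/20912)²·(1−1375/7063)·4.188/1375 = 2.7980897 × 10^-4
  18–34: (3356/20912)²·(1−94/3356)·10.65/94 = 0.0028361978
  65+: (6003/20912)²·(1−399/6003)·4.19/399 = 8.0782345 × 10^-4
  55–64: (4490/20912)²·(1−863/4490)·1.643/863 = 7.0897272 × 10^-5
  → Var(ȳ_str) = 0.0039947275.
Var(ȳ_srs) = (1 − 2731/20912)·8.075/2731 = 0.0025706505.
deff = 0.0039947275 / 0.0025706505 = 1.5540.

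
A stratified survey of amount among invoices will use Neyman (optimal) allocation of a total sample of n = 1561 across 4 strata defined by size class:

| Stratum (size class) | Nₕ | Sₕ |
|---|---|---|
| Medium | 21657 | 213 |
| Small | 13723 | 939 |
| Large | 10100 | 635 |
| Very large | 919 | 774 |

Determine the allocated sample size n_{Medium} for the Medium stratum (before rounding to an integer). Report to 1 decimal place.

Neyman allocation: nₕ = n·NₕSₕ / Σⱼ NⱼSⱼ.
Σ NⱼSⱼ = 21657·213 + 13723·939 + 10100·635 + 919·774 = 2.4623644 × 10^7.
n_{Medium} = 1561·21657·213 / (2.4623644 × 10^7) = 292.4.

292.4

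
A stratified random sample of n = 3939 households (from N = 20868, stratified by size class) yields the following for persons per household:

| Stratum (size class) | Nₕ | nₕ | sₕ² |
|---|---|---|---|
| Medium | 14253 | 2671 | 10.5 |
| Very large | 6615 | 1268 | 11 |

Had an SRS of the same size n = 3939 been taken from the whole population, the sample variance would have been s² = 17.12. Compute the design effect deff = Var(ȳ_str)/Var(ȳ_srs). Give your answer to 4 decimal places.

Var(ȳ_str) = Σ Wₕ²(1−fₕ)sₕ²/nₕ with Wₕ = Nₕ/20868:
  Medium: (14253/20868)²·(1−2671/14253)·10.5/2671 = 0.0014901967
  Very large: (6615/20868)²·(1−1268/6615)·11/1268 = 7.0461488 × 10^-4
  → Var(ȳ_str) = 0.0021948116.
Var(ȳ_srs) = (1 − 3939/20868)·17.12/3939 = 0.0035258859.
deff = 0.0021948116 / 0.0035258859 = 0.6225.

0.6225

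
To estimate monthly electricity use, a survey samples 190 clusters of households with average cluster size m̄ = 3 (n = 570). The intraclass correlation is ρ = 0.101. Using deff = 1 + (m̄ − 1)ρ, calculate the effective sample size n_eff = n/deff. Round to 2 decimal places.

474.21

deff = 1 + (3 − 1)·0.101 = 1 + 0.202 = 1.202.
n_eff = 570 / 1.202 = 474.21.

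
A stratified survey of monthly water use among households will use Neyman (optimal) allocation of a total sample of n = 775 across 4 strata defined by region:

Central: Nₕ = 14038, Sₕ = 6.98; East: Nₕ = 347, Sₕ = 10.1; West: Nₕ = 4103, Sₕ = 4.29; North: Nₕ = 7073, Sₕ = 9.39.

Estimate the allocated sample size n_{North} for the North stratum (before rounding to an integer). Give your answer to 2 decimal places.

277.47

Neyman allocation: nₕ = n·NₕSₕ / Σⱼ NⱼSⱼ.
Σ NⱼSⱼ = 14038·6.98 + 347·10.1 + 4103·4.29 + 7073·9.39 = 185507.28.
n_{North} = 775·7073·9.39 / 185507.28 = 277.47.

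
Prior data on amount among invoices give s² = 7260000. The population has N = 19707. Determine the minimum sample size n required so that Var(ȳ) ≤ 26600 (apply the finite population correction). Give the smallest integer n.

270

Without fpc, n₀ = s²/D = 7260000/26600 = 272.9323.
With fpc, (1 − n/N)·s²/n ≤ D requires n ≥ n₀/(1 + n₀/N) = 272.9323/(1 + 272.9323/19707) = 269.2040.
Rounding up, n = 270.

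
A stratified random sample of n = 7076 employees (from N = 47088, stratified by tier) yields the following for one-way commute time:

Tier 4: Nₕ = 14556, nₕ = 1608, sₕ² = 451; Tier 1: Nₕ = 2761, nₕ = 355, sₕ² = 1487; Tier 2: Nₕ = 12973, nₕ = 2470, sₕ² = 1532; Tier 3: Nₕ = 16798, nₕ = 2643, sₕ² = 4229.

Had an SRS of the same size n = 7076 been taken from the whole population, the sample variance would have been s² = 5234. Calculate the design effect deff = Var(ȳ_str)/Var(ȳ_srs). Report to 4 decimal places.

0.3915

Var(ȳ_str) = Σ Wₕ²(1−fₕ)sₕ²/nₕ with Wₕ = Nₕ/47088:
  Tier 4: (14556/47088)²·(1−1608/14556)·451/1608 = 0.023840466
  Tier 1: (2761/47088)²·(1−355/2761)·1487/355 = 0.012549434
  Tier 2: (12973/47088)²·(1−2470/12973)·1532/2470 = 0.038114928
  Tier 3: (16798/47088)²·(1−2643/16798)·4229/2643 = 0.17158823
  → Var(ȳ_str) = 0.24609306.
Var(ȳ_srs) = (1 − 7076/47088)·5234/7076 = 0.62852985.
deff = 0.24609306 / 0.62852985 = 0.3915.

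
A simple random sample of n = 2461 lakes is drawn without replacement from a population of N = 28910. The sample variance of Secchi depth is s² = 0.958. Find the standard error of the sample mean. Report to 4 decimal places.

Under SRS without replacement, Var(ȳ) = (1 − f)·s²/n with f = n/N = 2461/28910 = 0.08512625.
Var(ȳ) = (1 − 0.08512625)·0.958/2461 = 0.91487375·3.8927265 × 10^-4 = 3.5613533 × 10^-4.
SE(ȳ) = √(3.5613533 × 10^-4) = 0.0189.

0.0189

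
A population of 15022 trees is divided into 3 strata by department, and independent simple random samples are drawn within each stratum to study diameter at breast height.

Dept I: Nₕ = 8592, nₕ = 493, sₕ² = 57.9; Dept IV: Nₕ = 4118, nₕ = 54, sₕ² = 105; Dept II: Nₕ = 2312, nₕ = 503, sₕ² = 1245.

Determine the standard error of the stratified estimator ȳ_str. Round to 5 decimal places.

0.47571

Var(ȳ_str) = Σₕ Wₕ²(1 − fₕ)sₕ²/nₕ with Wₕ = Nₕ/N, N = 15022.
Dept I: Wₕ = 0.57196112; term = 0.57196112²·(1 − 0.05737896)·57.9/493 = 0.03621611.
Dept IV: Wₕ = 0.27413127; term = 0.27413127²·(1 − 0.01311316)·105/54 = 0.14420492.
Dept II: Wₕ = 0.15390760; term = 0.15390760²·(1 − 0.21756055)·1245/503 = 0.045874595.
Sum = 0.22629563.
SE = √(0.22629563) = 0.47571.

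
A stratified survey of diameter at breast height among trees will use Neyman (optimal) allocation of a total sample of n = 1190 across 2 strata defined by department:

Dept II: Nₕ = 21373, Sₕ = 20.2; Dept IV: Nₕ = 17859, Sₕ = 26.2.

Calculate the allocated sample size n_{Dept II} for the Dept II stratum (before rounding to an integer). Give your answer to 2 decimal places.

571.08

Neyman allocation: nₕ = n·NₕSₕ / Σⱼ NⱼSⱼ.
Σ NⱼSⱼ = 21373·20.2 + 17859·26.2 = 899640.4.
n_{Dept II} = 1190·21373·20.2 / 899640.4 = 571.08.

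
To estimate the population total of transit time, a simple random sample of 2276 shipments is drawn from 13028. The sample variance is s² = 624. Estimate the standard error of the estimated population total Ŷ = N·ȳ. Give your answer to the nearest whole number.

6197

Var(Ŷ) = N²·Var(ȳ) = N²·(1 − n/N)·s²/n.
f = 2276/13028 = 0.17470064; Var(ȳ) = 0.82529936·624/2276 = 0.22626836.
Var(Ŷ) = 13028² · 0.22626836 = 3.8404254 × 10^7.
SE(Ŷ) = √(3.8404254 × 10^7) = 6197.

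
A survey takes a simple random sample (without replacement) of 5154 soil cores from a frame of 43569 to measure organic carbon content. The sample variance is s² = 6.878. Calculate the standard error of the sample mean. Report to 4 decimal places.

0.0343

Under SRS without replacement, Var(ȳ) = (1 − f)·s²/n with f = n/N = 5154/43569 = 0.11829512.
Var(ȳ) = (1 − 0.11829512)·6.878/5154 = 0.88170488·0.0013344975 = 0.0011766329.
SE(ȳ) = √(0.0011766329) = 0.0343.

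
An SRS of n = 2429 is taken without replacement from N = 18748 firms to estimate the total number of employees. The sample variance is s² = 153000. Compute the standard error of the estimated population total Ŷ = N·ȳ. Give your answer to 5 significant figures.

Var(Ŷ) = N²·Var(ȳ) = N²·(1 − n/N)·s²/n.
f = 2429/18748 = 0.12956049; Var(ȳ) = 0.87043951·153000/2429 = 54.828014.
Var(Ŷ) = 18748² · 54.828014 = 1.9271362 × 10^10.
SE(Ŷ) = √(1.9271362 × 10^10) = 138820.

138820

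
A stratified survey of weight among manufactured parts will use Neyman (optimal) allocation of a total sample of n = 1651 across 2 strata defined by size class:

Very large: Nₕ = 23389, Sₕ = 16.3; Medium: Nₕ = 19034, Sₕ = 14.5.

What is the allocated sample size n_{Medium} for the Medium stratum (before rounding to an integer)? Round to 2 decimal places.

Neyman allocation: nₕ = n·NₕSₕ / Σⱼ NⱼSⱼ.
Σ NⱼSⱼ = 23389·16.3 + 19034·14.5 = 657233.7.
n_{Medium} = 1651·19034·14.5 / 657233.7 = 693.31.

693.31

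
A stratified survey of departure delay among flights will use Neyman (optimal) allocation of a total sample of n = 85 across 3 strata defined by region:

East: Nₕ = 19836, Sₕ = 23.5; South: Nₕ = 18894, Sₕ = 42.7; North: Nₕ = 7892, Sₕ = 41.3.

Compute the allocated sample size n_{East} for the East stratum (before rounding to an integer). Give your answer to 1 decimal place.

Neyman allocation: nₕ = n·NₕSₕ / Σⱼ NⱼSⱼ.
Σ NⱼSⱼ = 19836·23.5 + 18894·42.7 + 7892·41.3 = 1.5988594 × 10^6.
n_{East} = 85·19836·23.5 / (1.5988594 × 10^6) = 24.8.

24.8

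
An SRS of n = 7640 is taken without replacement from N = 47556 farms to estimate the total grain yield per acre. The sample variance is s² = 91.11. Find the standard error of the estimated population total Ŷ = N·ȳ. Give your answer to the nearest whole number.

4758

Var(Ŷ) = N²·Var(ȳ) = N²·(1 − n/N)·s²/n.
f = 7640/47556 = 0.16065270; Var(ȳ) = 0.83934730·91.11/7640 = 0.010009546.
Var(Ŷ) = 47556² · 0.010009546 = 2.263732 × 10^7.
SE(Ŷ) = √(2.263732 × 10^7) = 4758.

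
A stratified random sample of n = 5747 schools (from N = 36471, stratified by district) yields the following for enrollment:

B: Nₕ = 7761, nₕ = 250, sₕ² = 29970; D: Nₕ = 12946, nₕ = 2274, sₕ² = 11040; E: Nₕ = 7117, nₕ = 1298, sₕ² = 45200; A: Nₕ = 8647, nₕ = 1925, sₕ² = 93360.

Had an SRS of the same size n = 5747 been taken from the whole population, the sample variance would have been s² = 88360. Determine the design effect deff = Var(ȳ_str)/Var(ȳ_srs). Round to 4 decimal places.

0.6919

Var(ȳ_str) = Σ Wₕ²(1−fₕ)sₕ²/nₕ with Wₕ = Nₕ/36471:
  B: (7761/36471)²·(1−250/7761)·29970/250 = 5.253719
  D: (12946/36471)²·(1−2274/12946)·11040/2274 = 0.50427181
  E: (7117/36471)²·(1−1298/7117)·45200/1298 = 1.0842108
  A: (8647/36471)²·(1−1925/8647)·93360/1925 = 2.1193307
  → Var(ȳ_str) = 8.9615323.
Var(ȳ_srs) = (1 − 5747/36471)·88360/5747 = 12.952231.
deff = 8.9615323 / 12.952231 = 0.6919.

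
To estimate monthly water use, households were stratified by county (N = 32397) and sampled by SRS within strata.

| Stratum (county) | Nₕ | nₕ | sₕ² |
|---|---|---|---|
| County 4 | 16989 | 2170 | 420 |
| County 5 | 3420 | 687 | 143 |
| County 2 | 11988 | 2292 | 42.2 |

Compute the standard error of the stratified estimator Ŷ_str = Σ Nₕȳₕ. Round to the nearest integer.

Var(Ŷ_str) = Σₕ Nₕ²(1 − fₕ)sₕ²/nₕ.
County 4: 16989²·(1 − 2170/16989)·420/2170 = 4.872774 × 10^7.
County 5: 3420²·(1 − 687/3420)·143/687 = 1.9455618 × 10^6.
County 2: 11988²·(1 − 2292/11988)·42.2/2292 = 2.1401153 × 10^6.
Sum = 5.2813417 × 10^7.
SE = √(5.2813417 × 10^7) = 7267.

7267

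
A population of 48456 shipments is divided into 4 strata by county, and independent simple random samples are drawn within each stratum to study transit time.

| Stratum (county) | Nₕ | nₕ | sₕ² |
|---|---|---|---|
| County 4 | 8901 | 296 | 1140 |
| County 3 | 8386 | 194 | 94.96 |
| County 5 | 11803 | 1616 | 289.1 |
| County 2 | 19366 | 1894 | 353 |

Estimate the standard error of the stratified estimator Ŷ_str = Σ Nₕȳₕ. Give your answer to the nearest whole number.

20327

Var(Ŷ_str) = Σₕ Nₕ²(1 − fₕ)sₕ²/nₕ.
County 4: 8901²·(1 − 296/8901)·1140/296 = 2.9498696 × 10^8.
County 3: 8386²·(1 − 194/8386)·94.96/194 = 3.3626663 × 10^7.
County 5: 11803²·(1 − 1616/11803)·289.1/1616 = 2.151025 × 10^7.
County 2: 19366²·(1 − 1894/19366)·353/1894 = 6.3063385 × 10^7.
Sum = 4.1318726 × 10^8.
SE = √(4.1318726 × 10^8) = 20327.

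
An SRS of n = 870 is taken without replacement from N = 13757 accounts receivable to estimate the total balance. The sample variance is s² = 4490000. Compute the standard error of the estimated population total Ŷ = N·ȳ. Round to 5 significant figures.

956540

Var(Ŷ) = N²·Var(ȳ) = N²·(1 − n/N)·s²/n.
f = 870/13757 = 0.06324053; Var(ȳ) = 0.93675947·4490000/870 = 4834.5402.
Var(Ŷ) = 13757² · 4834.5402 = 9.1496114 × 10^11.
SE(Ŷ) = √(9.1496114 × 10^11) = 956540.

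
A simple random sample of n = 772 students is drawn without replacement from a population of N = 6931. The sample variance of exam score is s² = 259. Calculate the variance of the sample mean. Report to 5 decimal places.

Under SRS without replacement, Var(ȳ) = (1 − f)·s²/n with f = n/N = 772/6931 = 0.11138364.
Var(ȳ) = (1 − 0.11138364)·259/772 = 0.88861636·0.33549223 = 0.29812388.

0.29812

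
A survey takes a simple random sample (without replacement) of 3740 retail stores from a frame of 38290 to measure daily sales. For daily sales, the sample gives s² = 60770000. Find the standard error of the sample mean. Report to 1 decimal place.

Under SRS without replacement, Var(ȳ) = (1 − f)·s²/n with f = n/N = 3740/38290 = 0.09767563.
Var(ȳ) = (1 − 0.09767563)·60770000/3740 = 0.90232437·16248.663 = 14661.565.
SE(ȳ) = √(14661.565) = 121.1.

121.1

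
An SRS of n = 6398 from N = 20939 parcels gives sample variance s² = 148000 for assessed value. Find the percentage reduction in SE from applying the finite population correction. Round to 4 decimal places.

16.6666

f = n/N = 6398/20939 = 0.30555423.
SE_no-fpc = √(s²/n) = 4.8095976; SE_fpc = √((1−f)s²/n) = 4.0080018.
Ratio = √(1−f) = 0.83333413. Reduction = 100·(1 − 0.83333413) = 16.6666%.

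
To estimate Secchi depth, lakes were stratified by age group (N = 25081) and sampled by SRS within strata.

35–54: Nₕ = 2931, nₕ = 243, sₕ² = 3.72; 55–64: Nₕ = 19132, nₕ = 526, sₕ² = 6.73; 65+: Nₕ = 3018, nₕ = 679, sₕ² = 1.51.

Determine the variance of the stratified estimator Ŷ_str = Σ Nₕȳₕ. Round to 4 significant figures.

Var(Ŷ_str) = Σₕ Nₕ²(1 − fₕ)sₕ²/nₕ.
35–54: 2931²·(1 − 243/2931)·3.72/243 = 120609.56.
55–64: 19132²·(1 − 526/19132)·6.73/526 = 4.554521 × 10^6.
65+: 3018²·(1 − 679/3018)·1.51/679 = 15698.445.
Sum = 4.690829 × 10^6.

4.691 × 10^6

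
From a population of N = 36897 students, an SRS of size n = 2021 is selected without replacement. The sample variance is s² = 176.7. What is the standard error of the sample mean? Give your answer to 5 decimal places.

0.28748

Under SRS without replacement, Var(ȳ) = (1 − f)·s²/n with f = n/N = 2021/36897 = 0.05477410.
Var(ȳ) = (1 − 0.05477410)·176.7/2021 = 0.94522590·0.087431964 = 0.082642957.
SE(ȳ) = √(0.082642957) = 0.28748.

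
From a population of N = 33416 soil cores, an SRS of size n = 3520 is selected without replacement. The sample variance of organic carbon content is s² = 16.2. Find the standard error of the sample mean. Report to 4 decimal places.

Under SRS without replacement, Var(ȳ) = (1 − f)·s²/n with f = n/N = 3520/33416 = 0.10533876.
Var(ȳ) = (1 − 0.10533876)·16.2/3520 = 0.89466124·0.0046022727 = 0.004117475.
SE(ȳ) = √(0.004117475) = 0.0642.

0.0642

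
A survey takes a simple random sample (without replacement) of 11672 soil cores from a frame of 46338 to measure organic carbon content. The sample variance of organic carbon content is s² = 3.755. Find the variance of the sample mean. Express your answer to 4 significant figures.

2.407 × 10^-4

Under SRS without replacement, Var(ȳ) = (1 − f)·s²/n with f = n/N = 11672/46338 = 0.25188830.
Var(ȳ) = (1 − 0.25188830)·3.755/11672 = 0.74811170·3.2171008 × 10^-4 = 2.4067507 × 10^-4.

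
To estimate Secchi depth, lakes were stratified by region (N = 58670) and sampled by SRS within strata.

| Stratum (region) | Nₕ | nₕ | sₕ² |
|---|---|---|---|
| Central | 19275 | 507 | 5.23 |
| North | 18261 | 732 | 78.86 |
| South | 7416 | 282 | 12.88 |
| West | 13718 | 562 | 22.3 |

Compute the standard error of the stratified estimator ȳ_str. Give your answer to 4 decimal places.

0.1178

Var(ȳ_str) = Σₕ Wₕ²(1 − fₕ)sₕ²/nₕ with Wₕ = Nₕ/N, N = 58670.
Central: Wₕ = 0.32853247; term = 0.32853247²·(1 − 0.02630350)·5.23/507 = 0.0010841115.
North: Wₕ = 0.31124936; term = 0.31124936²·(1 − 0.04008543)·78.86/732 = 0.010018327.
South: Wₕ = 0.12640191; term = 0.12640191²·(1 − 0.03802589)·12.88/282 = 7.0200047 × 10^-4.
West: Wₕ = 0.23381626; term = 0.23381626²·(1 − 0.04096807)·22.3/562 = 0.0020804201.
Sum = 0.013884859.
SE = √(0.013884859) = 0.1178.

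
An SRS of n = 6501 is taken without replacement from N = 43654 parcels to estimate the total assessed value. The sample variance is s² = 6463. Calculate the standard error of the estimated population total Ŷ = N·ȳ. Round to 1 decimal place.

Var(Ŷ) = N²·Var(ȳ) = N²·(1 − n/N)·s²/n.
f = 6501/43654 = 0.14892106; Var(ȳ) = 0.85107894·6463/6501 = 0.84610417.
Var(Ŷ) = 43654² · 0.84610417 = 1.6123968 × 10^9.
SE(Ŷ) = √(1.6123968 × 10^9) = 40154.7.

40154.7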